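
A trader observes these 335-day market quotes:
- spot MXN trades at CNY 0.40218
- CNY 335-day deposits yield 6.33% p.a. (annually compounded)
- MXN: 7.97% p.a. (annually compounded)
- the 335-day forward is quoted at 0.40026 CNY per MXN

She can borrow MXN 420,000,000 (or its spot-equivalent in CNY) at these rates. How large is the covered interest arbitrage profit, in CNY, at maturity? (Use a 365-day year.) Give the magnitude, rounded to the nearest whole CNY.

CNY 1,662,939

T = 335/365 years.
Keep in MXN, deliver into the forward: 420,000,000·1.07291634179·0.40026 = CNY 180,367,107.89.
Swap to CNY now, deposit: 420,000,000·0.40218·1.05794946935 = CNY 178,704,169.38.
The quoted forward overvalues MXN, so borrow CNY, buy MXN at spot, deposit the MXN at 7.97%, and sell the proceeds forward at 0.40026.
Profit = 180,367,107.89 − 178,704,169.38 = CNY 1,662,939.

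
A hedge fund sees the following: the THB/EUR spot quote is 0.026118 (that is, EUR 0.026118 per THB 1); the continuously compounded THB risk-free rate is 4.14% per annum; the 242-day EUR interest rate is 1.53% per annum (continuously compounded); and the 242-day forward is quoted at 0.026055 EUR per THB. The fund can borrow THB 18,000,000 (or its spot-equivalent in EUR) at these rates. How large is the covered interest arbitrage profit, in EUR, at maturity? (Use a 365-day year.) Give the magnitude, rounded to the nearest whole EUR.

EUR 7,124

T = 242/365 years.
Route A — deposit THB, sell forward: 18,000,000 × 1.02782896 × 0.026055 = EUR 482,041.50.
Route B — convert at spot, deposit EUR: 18,000,000 × 0.026118 × 1.01019574 = EUR 474,917.26.
The quoted forward overvalues THB, so borrow EUR, buy THB at spot, deposit the THB at 4.14%, and sell the proceeds forward at 0.026055.
The gap between the two covered legs is EUR 7,124.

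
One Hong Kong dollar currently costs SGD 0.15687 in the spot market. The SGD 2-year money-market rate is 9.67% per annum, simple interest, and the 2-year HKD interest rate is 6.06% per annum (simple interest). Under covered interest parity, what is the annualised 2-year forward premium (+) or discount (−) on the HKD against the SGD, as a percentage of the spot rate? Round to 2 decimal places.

+3.22%

T = 2 years.
CIP forward (SGD per HKD) = 0.15687 × 1.193400/1.121200 = 0.16697169.
Annualised premium = (F − S)/S × (1/T) = (0.16697169 − 0.15687)/0.15687 ÷ 2 = 3.22%.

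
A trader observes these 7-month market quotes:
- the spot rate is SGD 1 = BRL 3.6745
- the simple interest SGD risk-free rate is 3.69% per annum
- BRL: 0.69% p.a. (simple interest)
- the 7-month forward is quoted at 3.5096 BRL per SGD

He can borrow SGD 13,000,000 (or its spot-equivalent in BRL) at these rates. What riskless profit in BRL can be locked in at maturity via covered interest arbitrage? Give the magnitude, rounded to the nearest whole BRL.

BRL 1,353,894

T = 7/12 years.
Route A — deposit SGD, sell forward: 13,000,000 × 1.021525 × 3.5096 = BRL 46,606,873.82.
Route B — convert at spot, deposit BRL: 13,000,000 × 3.6745 × 1.004025 = BRL 47,960,768.21.
The quoted forward undervalues SGD, so borrow SGD, convert to BRL at spot, deposit the BRL at 0.69%, and buy SGD forward at 3.5096 to cover the loan.
The gap between the two covered legs is BRL 1,353,894.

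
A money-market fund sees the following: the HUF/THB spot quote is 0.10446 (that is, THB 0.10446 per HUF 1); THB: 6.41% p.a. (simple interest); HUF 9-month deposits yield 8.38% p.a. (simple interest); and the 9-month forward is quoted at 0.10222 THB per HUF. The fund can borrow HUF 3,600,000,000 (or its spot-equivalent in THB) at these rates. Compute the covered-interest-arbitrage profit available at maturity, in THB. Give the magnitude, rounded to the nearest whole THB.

THB 3,014,595

T = 9/12 years.
Keep in HUF, deliver into the forward: 3,600,000,000·1.062850·0.10222 = THB 391,120,297.20.
Swap to THB now, deposit: 3,600,000,000·0.10446·1.048075 = THB 394,134,892.20.
The quoted forward undervalues HUF, so borrow HUF, convert to THB at spot, deposit the THB at 6.41%, and buy HUF forward at 0.10222 to cover the loan.
The gap between the two covered legs is THB 3,014,595.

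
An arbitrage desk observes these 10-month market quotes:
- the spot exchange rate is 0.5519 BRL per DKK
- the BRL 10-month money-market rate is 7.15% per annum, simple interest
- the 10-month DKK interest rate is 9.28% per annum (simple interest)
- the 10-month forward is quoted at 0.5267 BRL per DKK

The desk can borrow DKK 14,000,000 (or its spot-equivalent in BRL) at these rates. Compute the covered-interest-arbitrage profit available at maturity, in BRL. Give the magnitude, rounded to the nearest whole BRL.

T = 10/12 years.
Route A — deposit DKK, sell forward: 14,000,000 × 1.077333333 × 0.5267 = BRL 7,944,040.53.
Route B — convert at spot, deposit BRL: 14,000,000 × 0.5519 × 1.059583333 = BRL 8,186,976.58.
The quoted forward undervalues DKK, so borrow DKK, convert to BRL at spot, deposit the BRL at 7.15%, and buy DKK forward at 0.5267 to cover the loan.
Arbitrage profit = |7,944,040.53 − 8,186,976.58| = BRL 242,936.

BRL 242,936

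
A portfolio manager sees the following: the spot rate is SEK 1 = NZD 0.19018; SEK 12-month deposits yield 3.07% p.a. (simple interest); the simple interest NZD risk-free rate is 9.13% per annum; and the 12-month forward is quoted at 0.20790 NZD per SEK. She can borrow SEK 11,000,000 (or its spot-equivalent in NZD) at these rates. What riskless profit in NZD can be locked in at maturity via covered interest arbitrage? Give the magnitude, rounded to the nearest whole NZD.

NZD 74,130

T = 1 year.
Route A — deposit SEK, sell forward: 11,000,000 × 1.030700 × 0.20790 = NZD 2,357,107.83.
Route B — convert at spot, deposit NZD: 11,000,000 × 0.19018 × 1.091300 = NZD 2,282,977.77.
The quoted forward overvalues SEK, so borrow NZD, buy SEK at spot, deposit the SEK at 3.07%, and sell the proceeds forward at 0.20790.
Profit = 2,357,107.83 − 2,282,977.77 = NZD 74,130.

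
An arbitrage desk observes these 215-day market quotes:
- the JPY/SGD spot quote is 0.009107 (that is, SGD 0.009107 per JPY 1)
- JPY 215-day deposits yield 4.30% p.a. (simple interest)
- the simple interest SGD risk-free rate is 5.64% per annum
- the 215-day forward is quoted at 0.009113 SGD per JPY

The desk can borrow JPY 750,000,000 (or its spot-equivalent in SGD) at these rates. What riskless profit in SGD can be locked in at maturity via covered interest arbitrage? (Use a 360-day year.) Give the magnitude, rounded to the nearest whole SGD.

SGD 50,045

T = 215/360 years.
Invest the JPY and cover forward: 750,000,000 × 1.025680556 × 0.009113 = SGD 7,010,270.18.
Convert at spot and invest in SGD: 750,000,000 × 0.009107 × 1.033683333 = SGD 7,060,315.59.
The quoted forward undervalues JPY, so borrow JPY, convert to SGD at spot, deposit the SGD at 5.64%, and buy JPY forward at 0.009113 to cover the loan.
The gap between the two covered legs is SGD 50,045.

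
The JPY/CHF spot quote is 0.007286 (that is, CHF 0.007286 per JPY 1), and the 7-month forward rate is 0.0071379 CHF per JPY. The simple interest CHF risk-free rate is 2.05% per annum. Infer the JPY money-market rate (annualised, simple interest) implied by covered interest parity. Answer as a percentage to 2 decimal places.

T = 7/12 years.
By CIP, F/S equals the CHF-to-JPY growth ratio: 0.0071379/0.007286 = 0.9796733.
CHF growth factor: 1 + 0.0205×7/12 = 1.0119583.
That pins the JPY growth at 1.0329549.
r = (1.0329549 − 1)/(7/12) = 0.056494 → 5.65%.

5.65%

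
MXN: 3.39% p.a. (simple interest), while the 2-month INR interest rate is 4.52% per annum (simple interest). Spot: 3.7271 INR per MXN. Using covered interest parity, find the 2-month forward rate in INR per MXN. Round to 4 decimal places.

T = 2/12 years.
INR growth factor: 1 + 0.0452×2/12 = 1.0075333.
Growth of 1 MXN over T: 1 + 0.0339×2/12 = 1.005650.
CIP: F = S · (grow INR)/(grow MXN) = 3.7271 × 1.0075333/1.005650 = 3.734080 INR per MXN.

3.7341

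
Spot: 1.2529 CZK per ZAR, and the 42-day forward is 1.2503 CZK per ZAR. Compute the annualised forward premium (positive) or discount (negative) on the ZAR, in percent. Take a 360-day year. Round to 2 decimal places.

T = 42/360 years.
ZAR trades forward at -0.20752% vs spot over the period.
Annualise by dividing by T: -0.0020752 / (42/360) = -0.017787 → -1.78%.

-1.78%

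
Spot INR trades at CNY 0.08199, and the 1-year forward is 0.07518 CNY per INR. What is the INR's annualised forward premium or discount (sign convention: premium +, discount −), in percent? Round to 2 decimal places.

-8.31%

T = 1 year.
INR trades forward at -8.30589% vs spot over the period.
Per annum: -0.0830589 / 1 = -0.083059 = -8.31%.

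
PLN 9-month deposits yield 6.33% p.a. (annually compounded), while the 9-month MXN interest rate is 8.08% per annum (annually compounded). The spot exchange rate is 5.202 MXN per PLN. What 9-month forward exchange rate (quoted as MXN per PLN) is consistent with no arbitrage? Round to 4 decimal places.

T = 9/12 years.
MXN accumulates by (1 + 0.0808)^(9/12) = 1.0600077.
Growth of 1 PLN over T: (1 + 0.0633)^(9/12) = 1.0471089.
CIP: F = S · (grow MXN)/(grow PLN) = 5.202 × 1.0600077/1.0471089 = 5.266081 MXN per PLN.

5.2661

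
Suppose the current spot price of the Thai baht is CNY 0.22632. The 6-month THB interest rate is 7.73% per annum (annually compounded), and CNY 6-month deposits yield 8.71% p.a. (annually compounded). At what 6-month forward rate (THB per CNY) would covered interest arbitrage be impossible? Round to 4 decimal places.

4.3986

T = 6/12 years.
Growth of 1 CNY over T: (1 + 0.0871)^(6/12) = 1.0426409.
THB accumulates by (1 + 0.0773)^(6/12) = 1.0379306.
So F = 0.22632 × 1.0426409 / 1.0379306 = 0.2273471 (CNY/THB).
Quoted the other way: 1/0.2273471 = 4.3986 THB per CNY.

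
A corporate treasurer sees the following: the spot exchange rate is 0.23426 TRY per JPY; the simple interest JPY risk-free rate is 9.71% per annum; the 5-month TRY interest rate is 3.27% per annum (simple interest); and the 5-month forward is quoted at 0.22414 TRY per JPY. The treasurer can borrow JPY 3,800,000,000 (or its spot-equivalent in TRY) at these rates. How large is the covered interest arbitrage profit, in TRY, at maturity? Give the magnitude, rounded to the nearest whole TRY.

TRY 16,125,154

T = 5/12 years.
Route A — deposit JPY, sell forward: 3,800,000,000 × 1.04045833333 × 0.22414 = TRY 886,191,657.16.
Route B — convert at spot, deposit TRY: 3,800,000,000 × 0.23426 × 1.013625 = TRY 902,316,811.50.
The quoted forward undervalues JPY, so borrow JPY, convert to TRY at spot, deposit the TRY at 3.27%, and buy JPY forward at 0.22414 to cover the loan.
Arbitrage profit = |886,191,657.16 − 902,316,811.50| = TRY 16,125,154.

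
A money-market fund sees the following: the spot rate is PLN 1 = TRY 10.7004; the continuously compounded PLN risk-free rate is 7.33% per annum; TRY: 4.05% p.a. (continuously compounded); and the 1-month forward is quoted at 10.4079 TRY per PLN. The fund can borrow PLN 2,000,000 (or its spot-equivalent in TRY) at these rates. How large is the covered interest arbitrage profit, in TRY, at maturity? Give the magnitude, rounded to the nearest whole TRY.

TRY 529,811

T = 1/12 years.
Keep in PLN, deliver into the forward: 2,000,000·1.0061270272·10.4079 = TRY 20,943,338.97.
Swap to TRY now, deposit: 2,000,000·10.7004·1.0033807017 = TRY 21,473,149.72.
The quoted forward undervalues PLN, so borrow PLN, convert to TRY at spot, deposit the TRY at 4.05%, and buy PLN forward at 10.4079 to cover the loan.
Arbitrage profit = |20,943,338.97 − 21,473,149.72| = TRY 529,811.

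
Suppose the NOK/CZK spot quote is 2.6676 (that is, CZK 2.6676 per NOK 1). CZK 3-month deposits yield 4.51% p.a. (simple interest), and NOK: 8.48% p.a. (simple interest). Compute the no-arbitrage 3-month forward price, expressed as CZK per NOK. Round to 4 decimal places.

T = 3/12 years.
CZK growth factor: 1 + 0.0451×3/12 = 1.011275.
NOK accumulates by 1 + 0.0848×3/12 = 1.021200.
So F = 2.6676 × 1.011275 / 1.021200 = 2.641674 (CZK/NOK).

2.6417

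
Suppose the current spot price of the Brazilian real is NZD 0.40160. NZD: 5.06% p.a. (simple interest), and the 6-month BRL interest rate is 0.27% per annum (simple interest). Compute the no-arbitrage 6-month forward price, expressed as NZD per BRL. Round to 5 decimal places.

T = 6/12 years.
NZD accumulates by 1 + 0.0506×6/12 = 1.025300.
BRL accumulates by 1 + 0.0027×6/12 = 1.001350.
Forward (NZD per BRL) = 0.4016 × 1.025300 / 1.001350 = 0.4112054.

0.41121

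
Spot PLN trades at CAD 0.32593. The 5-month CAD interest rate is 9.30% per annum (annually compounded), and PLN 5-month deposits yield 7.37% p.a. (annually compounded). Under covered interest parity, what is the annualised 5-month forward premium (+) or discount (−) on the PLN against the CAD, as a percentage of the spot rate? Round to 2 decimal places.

T = 5/12 years.
F = S · g_CAD/g_PLN = 0.32593 × 1.0377476/1.0300727 = 0.32835845.
Annualised premium = (F − S)/S × (1/T) = (0.32835845 − 0.32593)/0.32593 ÷ (5/12) = 1.79%.

+1.79%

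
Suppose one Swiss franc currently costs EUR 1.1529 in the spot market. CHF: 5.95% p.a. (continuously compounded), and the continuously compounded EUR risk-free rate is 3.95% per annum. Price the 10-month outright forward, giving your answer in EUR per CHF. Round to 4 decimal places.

T = 10/12 years.
Growth of 1 EUR over T: e^(0.0395×10/12) = 1.0334644.
CHF growth factor: e^(0.0595×10/12) = 1.0508332.
So F = 1.1529 × 1.0334644 / 1.0508332 = 1.133844 (EUR/CHF).

1.1338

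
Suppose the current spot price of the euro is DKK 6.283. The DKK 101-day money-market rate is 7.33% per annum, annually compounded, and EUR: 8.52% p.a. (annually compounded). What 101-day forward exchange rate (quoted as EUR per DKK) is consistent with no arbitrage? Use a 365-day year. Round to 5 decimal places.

0.15965

T = 101/365 years.
DKK growth factor: (1 + 0.0733)^(101/365) = 1.0197669.
Growth of 1 EUR over T: (1 + 0.0852)^(101/365) = 1.0228831.
Forward (DKK per EUR) = 6.283 × 1.0197669 / 1.0228831 = 6.263859.
Invert for EUR per DKK: 1 / 6.263859 = 0.15965.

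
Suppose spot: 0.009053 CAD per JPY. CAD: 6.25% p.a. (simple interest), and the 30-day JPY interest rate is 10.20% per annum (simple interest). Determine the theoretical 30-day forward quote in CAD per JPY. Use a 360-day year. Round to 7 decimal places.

0.0090235

T = 30/360 years.
Growth of 1 CAD over T: 1 + 0.0625×30/360 = 1.0052083.
JPY accumulates by 1 + 0.1020×30/360 = 1.008500.
CIP: F = S · (grow CAD)/(grow JPY) = 0.009053 × 1.0052083/1.008500 = 0.009023451 CAD per JPY.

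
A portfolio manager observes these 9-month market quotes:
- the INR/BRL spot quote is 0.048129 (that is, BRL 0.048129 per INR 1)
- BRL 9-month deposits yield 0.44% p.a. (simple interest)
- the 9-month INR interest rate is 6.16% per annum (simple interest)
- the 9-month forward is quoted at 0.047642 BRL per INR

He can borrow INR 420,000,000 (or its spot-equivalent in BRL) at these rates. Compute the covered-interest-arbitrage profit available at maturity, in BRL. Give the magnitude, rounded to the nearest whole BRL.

T = 9/12 years.
Keep in INR, deliver into the forward: 420,000,000·1.046200·0.047642 = BRL 20,934,085.37.
Swap to BRL now, deposit: 420,000,000·0.048129·1.003300 = BRL 20,280,886.79.
The quoted forward overvalues INR, so borrow BRL, buy INR at spot, deposit the INR at 6.16%, and sell the proceeds forward at 0.047642.
The gap between the two covered legs is BRL 653,199.

BRL 653,199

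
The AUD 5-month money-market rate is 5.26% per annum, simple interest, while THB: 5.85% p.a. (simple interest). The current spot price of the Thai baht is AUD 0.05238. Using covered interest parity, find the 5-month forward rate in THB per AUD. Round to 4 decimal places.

19.1372

T = 5/12 years.
Growth of 1 AUD over T: 1 + 0.0526×5/12 = 1.02191667.
Growth of 1 THB over T: 1 + 0.0585×5/12 = 1.024375.
So F = 0.05238 × 1.02191667 / 1.024375 = 0.052254297 (AUD/THB).
Quoted the other way: 1/0.052254297 = 19.1372 THB per AUD.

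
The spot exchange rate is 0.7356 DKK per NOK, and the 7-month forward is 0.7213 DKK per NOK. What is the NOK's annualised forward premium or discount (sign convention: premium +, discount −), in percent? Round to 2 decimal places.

-3.33%

T = 7/12 years.
Period premium: (0.7213 − 0.7356)/0.7356 = -0.0194399.
Per annum: -0.0194399 / (7/12) = -0.033326 = -3.33%.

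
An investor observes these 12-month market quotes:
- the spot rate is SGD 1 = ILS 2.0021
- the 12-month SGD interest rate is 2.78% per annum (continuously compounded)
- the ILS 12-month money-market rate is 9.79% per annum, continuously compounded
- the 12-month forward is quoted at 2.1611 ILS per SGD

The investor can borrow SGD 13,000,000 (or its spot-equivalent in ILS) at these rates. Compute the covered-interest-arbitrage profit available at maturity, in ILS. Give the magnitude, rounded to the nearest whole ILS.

ILS 182,006

T = 1 year.
Keep in SGD, deliver into the forward: 13,000,000·1.0281900259·2.1611 = ILS 28,886,279.04.
Swap to ILS now, deposit: 13,000,000·2.0021·1.1028524943 = ILS 28,704,272.72.
The quoted forward overvalues SGD, so borrow ILS, buy SGD at spot, deposit the SGD at 2.78%, and sell the proceeds forward at 2.1611.
Profit = 28,886,279.04 − 28,704,272.72 = ILS 182,006.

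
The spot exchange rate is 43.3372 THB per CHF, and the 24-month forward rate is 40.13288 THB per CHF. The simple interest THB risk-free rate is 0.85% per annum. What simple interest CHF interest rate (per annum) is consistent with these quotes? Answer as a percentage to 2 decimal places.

4.91%

T = 2 years.
By CIP, F/S equals the THB-to-CHF growth ratio: 40.13288/43.3372 = 0.9260608.
The THB side grows by 1 + 0.0085×2 = 1.017000.
Hence g_CHF = 1.098200.
r = (1.098200 − 1)/2 = 0.049100 → 4.91%.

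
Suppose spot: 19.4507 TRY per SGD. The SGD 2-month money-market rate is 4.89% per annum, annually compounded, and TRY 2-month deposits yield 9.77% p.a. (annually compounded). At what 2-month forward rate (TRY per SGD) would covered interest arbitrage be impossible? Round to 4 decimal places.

T = 2/12 years.
TRY growth factor: (1 + 0.0977)^(2/12) = 1.01565749.
SGD growth factor: (1 + 0.0489)^(2/12) = 1.00798874.
CIP: F = S · (grow TRY)/(grow SGD) = 19.4507 × 1.01565749/1.00798874 = 19.598680 TRY per SGD.

19.5987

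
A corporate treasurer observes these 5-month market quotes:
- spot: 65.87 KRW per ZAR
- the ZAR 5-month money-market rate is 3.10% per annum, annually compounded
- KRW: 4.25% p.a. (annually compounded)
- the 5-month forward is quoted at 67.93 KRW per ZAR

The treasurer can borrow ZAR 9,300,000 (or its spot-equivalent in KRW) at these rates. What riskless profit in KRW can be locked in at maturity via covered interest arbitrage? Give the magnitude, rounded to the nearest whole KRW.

T = 5/12 years.
Route A — deposit ZAR, sell forward: 9,300,000 × 1.01280175183 × 67.93 = KRW 639,836,493.92.
Route B — convert at spot, deposit KRW: 9,300,000 × 65.87 × 1.01749361635 = KRW 623,307,431.93.
The quoted forward overvalues ZAR, so borrow KRW, buy ZAR at spot, deposit the ZAR at 3.10%, and sell the proceeds forward at 67.93.
Arbitrage profit = |639,836,493.92 − 623,307,431.93| = KRW 16,529,062.

KRW 16,529,062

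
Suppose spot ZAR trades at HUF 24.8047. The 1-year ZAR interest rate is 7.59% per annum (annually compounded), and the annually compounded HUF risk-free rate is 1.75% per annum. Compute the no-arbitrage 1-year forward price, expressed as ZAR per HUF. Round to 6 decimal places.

0.042629

T = 1 year.
HUF growth factor: (1 + 0.0175)^1 = 1.017500.
ZAR accumulates by (1 + 0.0759)^1 = 1.075900.
So F = 24.8047 × 1.017500 / 1.075900 = 23.45830 (HUF/ZAR).
Invert for ZAR per HUF: 1 / 23.45830 = 0.042629.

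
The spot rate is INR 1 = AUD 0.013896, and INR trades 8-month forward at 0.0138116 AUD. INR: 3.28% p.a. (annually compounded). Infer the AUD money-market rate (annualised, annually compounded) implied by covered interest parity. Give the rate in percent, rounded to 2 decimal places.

T = 8/12 years.
CIP gives F = S · g_AUD/g_INR, so g_AUD/g_INR = 0.0138116/0.013896 = 0.9939263.
INR growth factor: (1 + 0.0328)^(8/12) = 1.0217488.
So the AUD growth factor = 1.015543.
r = 1.015543^(12/8) − 1 = 0.023405 → 2.34%.

2.34%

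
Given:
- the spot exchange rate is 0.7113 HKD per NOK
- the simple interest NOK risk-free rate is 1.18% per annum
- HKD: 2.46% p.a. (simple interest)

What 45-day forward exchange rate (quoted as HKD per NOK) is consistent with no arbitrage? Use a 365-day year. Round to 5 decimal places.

0.71242

T = 45/365 years.
HKD growth factor: 1 + 0.0246×45/365 = 1.0030329.
NOK accumulates by 1 + 0.0118×45/365 = 1.0014548.
CIP: F = S · (grow HKD)/(grow NOK) = 0.7113 × 1.0030329/1.0014548 = 0.7124209 HKD per NOK.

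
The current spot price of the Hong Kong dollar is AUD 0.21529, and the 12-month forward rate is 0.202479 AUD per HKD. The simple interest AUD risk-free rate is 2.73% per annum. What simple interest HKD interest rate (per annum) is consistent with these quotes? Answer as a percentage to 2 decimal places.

T = 1 year.
By CIP, F/S equals the AUD-to-HKD growth ratio: 0.202479/0.21529 = 0.9404942.
The AUD side grows by 1 + 0.0273×1 = 1.027300.
So the HKD growth factor = 1.0922981.
(1.0922981 − 1)/T = 0.092298, i.e. 9.23%.

9.23%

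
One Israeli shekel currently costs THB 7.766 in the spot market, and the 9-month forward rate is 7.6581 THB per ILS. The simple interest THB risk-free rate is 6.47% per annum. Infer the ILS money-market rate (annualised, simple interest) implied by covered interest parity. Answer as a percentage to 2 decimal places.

T = 9/12 years.
F/S = 7.6581/7.766 = 0.9861061 = (growth of THB) / (growth of ILS).
The THB side grows by 1 + 0.0647×9/12 = 1.048525.
So the ILS growth factor = 1.0632984.
(1.0632984 − 1)/T = 0.084398, i.e. 8.44%.

8.44%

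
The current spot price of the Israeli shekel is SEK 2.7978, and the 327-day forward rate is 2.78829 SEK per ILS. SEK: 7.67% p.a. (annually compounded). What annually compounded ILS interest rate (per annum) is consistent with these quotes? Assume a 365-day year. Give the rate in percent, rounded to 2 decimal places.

T = 327/365 years.
By CIP, F/S equals the SEK-to-ILS growth ratio: 2.78829/2.7978 = 0.9966009.
The SEK side grows by (1 + 0.0767)^(327/365) = 1.0684479.
So the ILS growth factor = 1.072092.
Annualise: 1.072092^(365/327) − 1 = 0.080800 = 8.08%.

8.08%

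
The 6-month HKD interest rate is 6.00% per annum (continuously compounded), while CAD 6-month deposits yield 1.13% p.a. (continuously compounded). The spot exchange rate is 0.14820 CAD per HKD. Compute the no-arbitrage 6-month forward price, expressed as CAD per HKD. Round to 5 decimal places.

0.14463

T = 6/12 years.
Growth of 1 CAD over T: e^(0.0113×6/12) = 1.005666.
HKD accumulates by e^(0.0600×6/12) = 1.0304545.
Forward (CAD per HKD) = 0.1482 × 1.005666 / 1.0304545 = 0.1446349.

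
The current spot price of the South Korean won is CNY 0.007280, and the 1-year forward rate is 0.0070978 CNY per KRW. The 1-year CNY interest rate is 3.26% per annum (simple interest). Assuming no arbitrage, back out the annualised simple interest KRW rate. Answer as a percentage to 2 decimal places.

T = 1 year.
CIP gives F = S · g_CNY/g_KRW, so g_CNY/g_KRW = 0.0070978/0.00728 = 0.9749725.
CNY growth factor: 1 + 0.0326×1 = 1.032600.
Hence g_KRW = 1.0591068.
(1.0591068 − 1)/T = 0.059107, i.e. 5.91%.

5.91%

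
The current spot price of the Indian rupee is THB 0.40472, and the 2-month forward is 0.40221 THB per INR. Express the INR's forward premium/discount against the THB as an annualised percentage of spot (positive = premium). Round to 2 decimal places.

-3.72%

T = 2/12 years.
INR trades forward at -0.62018% vs spot over the period.
Per annum: -0.0062018 / (2/12) = -0.037211 = -3.72%.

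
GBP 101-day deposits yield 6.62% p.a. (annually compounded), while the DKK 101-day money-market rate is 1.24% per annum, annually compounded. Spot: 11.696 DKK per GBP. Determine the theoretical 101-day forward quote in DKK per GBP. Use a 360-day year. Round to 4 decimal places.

11.5273

T = 101/360 years.
DKK growth factor: (1 + 0.0124)^(101/360) = 1.00346348.
Growth of 1 GBP over T: (1 + 0.0662)^(101/360) = 1.01814655.
Forward (DKK per GBP) = 11.696 × 1.00346348 / 1.01814655 = 11.527328.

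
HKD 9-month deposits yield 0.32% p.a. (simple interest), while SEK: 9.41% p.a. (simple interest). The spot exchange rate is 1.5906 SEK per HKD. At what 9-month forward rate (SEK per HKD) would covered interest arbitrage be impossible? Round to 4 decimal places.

T = 9/12 years.
Growth of 1 SEK over T: 1 + 0.0941×9/12 = 1.070575.
Growth of 1 HKD over T: 1 + 0.0032×9/12 = 1.002400.
Forward (SEK per HKD) = 1.5906 × 1.070575 / 1.002400 = 1.698780.

1.6988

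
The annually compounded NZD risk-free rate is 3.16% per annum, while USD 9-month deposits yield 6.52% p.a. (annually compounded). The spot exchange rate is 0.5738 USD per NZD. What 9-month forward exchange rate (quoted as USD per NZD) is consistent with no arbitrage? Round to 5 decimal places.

T = 9/12 years.
USD accumulates by (1 + 0.0652)^(9/12) = 1.0485119.
NZD growth factor: (1 + 0.0316)^(9/12) = 1.0236076.
So F = 0.5738 × 1.0485119 / 1.0236076 = 0.5877605 (USD/NZD).

0.58776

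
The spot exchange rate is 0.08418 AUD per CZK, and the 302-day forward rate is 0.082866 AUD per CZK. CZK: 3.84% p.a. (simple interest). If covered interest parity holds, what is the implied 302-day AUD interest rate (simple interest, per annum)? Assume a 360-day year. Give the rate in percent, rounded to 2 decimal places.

T = 302/360 years.
CIP gives F = S · g_AUD/g_CZK, so g_AUD/g_CZK = 0.082866/0.08418 = 0.9843906.
CZK growth factor: 1 + 0.0384×302/360 = 1.0322133.
Hence g_AUD = 1.0161011.
(1.0161011 − 1)/T = 0.019193, i.e. 1.92%.

1.92%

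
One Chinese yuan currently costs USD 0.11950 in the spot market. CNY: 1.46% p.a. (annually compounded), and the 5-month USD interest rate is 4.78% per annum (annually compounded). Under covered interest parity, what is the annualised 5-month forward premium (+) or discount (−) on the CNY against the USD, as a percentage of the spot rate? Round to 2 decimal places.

T = 5/12 years.
CIP forward (USD per CNY) = 0.1195 × 1.0196458/1.0060576 = 0.12111401.
(F − S)/S ÷ T = (0.12111401 − 0.1195)/0.1195/(5/12) = 0.032415 → 3.24%.

+3.24%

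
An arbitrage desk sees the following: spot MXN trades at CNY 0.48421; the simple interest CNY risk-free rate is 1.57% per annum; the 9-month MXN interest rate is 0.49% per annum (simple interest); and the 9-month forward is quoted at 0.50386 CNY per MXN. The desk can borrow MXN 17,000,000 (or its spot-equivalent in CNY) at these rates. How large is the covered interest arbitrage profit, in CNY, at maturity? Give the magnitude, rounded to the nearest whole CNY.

T = 9/12 years.
Keep in MXN, deliver into the forward: 17,000,000·1.003675·0.50386 = CNY 8,597,098.65.
Swap to CNY now, deposit: 17,000,000·0.48421·1.011775 = CNY 8,328,496.74.
The quoted forward overvalues MXN, so borrow CNY, buy MXN at spot, deposit the MXN at 0.49%, and sell the proceeds forward at 0.50386.
Arbitrage profit = |8,597,098.65 − 8,328,496.74| = CNY 268,602.

CNY 268,602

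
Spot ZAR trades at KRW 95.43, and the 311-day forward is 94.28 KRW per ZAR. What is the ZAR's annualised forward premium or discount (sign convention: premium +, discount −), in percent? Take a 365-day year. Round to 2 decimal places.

T = 311/365 years.
ZAR trades forward at -1.20507% vs spot over the period.
×(1/T) gives -1.41% p.a.

-1.41%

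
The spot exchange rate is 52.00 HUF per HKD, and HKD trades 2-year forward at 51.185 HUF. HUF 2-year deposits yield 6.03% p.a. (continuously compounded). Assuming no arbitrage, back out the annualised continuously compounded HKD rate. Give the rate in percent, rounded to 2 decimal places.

T = 2 years.
F/S = 51.185/52.0 = 0.9843269 = (growth of HUF) / (growth of HKD).
HUF growth factor: e^(0.0603×2) = 1.1281736.
Hence g_HKD = 1.1461371.
r = ln(1.1461371)/2 = 0.068199 → 6.82%.

6.82%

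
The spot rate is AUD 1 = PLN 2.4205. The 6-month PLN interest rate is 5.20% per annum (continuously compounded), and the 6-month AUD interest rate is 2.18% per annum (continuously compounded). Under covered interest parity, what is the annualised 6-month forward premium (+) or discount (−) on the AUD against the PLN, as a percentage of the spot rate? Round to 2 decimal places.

+3.04%

T = 6/12 years.
CIP forward (PLN per AUD) = 2.4205 × 1.0263409/1.0109596 = 2.4573268.
(F − S)/S ÷ T = (2.4573268 − 2.4205)/2.4205/(6/12) = 0.030429 → 3.04%.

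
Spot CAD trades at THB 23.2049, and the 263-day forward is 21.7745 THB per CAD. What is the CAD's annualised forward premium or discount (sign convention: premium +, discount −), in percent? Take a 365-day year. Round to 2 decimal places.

T = 263/365 years.
CAD trades forward at -6.16422% vs spot over the period.
Annualise by dividing by T: -0.0616422 / (263/365) = -0.085549 → -8.55%.

-8.55%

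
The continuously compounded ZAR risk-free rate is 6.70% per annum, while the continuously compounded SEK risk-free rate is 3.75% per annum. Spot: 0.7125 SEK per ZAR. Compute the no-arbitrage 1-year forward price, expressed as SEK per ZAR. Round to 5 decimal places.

T = 1 year.
SEK accumulates by e^(0.0375×1) = 1.038212.
ZAR accumulates by e^(0.0670×1) = 1.0692955.
CIP: F = S · (grow SEK)/(grow ZAR) = 0.7125 × 1.038212/1.0692955 = 0.6917882 SEK per ZAR.

0.69179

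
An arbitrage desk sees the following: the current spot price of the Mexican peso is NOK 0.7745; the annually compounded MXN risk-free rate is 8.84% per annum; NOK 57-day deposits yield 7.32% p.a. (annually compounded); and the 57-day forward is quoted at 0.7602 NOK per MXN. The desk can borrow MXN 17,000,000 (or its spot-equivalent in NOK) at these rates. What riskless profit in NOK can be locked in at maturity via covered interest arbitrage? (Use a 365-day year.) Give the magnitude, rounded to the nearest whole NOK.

NOK 217,067

T = 57/365 years.
Keep in MXN, deliver into the forward: 17,000,000·1.0133163698·0.7602 = NOK 13,095,492.77.
Swap to NOK now, deposit: 17,000,000·0.7745·1.011093287 = NOK 13,312,559.76.
The quoted forward undervalues MXN, so borrow MXN, convert to NOK at spot, deposit the NOK at 7.32%, and buy MXN forward at 0.7602 to cover the loan.
Profit = 13,312,559.76 − 13,095,492.77 = NOK 217,067.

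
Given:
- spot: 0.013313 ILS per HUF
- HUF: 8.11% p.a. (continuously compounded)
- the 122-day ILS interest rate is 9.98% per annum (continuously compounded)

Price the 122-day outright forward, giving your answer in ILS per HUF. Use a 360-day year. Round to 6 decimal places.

T = 122/360 years.
ILS growth factor: e^(0.0998×122/360) = 1.0343995.
HUF growth factor: e^(0.0811×122/360) = 1.0278651.
So F = 0.013313 × 1.0343995 / 1.0278651 = 0.01339763 (ILS/HUF).

0.013398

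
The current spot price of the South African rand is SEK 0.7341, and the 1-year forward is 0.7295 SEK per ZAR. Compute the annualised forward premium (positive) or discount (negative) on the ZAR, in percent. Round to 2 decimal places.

-0.63%

T = 1 year.
Period premium: (0.7295 − 0.7341)/0.7341 = -0.0062662.
Annualise by dividing by T: -0.0062662 / 1 = -0.006266 → -0.63%.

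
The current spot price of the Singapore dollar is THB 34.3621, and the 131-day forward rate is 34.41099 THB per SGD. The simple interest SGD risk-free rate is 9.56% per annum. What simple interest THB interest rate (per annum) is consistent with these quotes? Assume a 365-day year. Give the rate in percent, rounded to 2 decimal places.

T = 131/365 years.
By CIP, F/S equals the THB-to-SGD growth ratio: 34.41099/34.3621 = 1.0014228.
The SGD side grows by 1 + 0.0956×131/365 = 1.0343112.
So the THB growth factor = 1.0357828.
(1.0357828 − 1)/T = 0.099700, i.e. 9.97%.

9.97%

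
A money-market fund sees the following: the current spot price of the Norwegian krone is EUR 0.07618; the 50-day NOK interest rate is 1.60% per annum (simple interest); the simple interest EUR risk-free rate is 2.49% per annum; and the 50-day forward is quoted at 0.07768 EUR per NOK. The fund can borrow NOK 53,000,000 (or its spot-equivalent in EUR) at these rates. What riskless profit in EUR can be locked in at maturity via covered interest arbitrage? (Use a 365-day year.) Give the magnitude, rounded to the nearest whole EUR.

EUR 74,752

T = 50/365 years.
Route A — deposit NOK, sell forward: 53,000,000 × 1.002191781 × 0.07768 = EUR 4,126,063.65.
Route B — convert at spot, deposit EUR: 53,000,000 × 0.07618 × 1.003410959 = EUR 4,051,311.88.
The quoted forward overvalues NOK, so borrow EUR, buy NOK at spot, deposit the NOK at 1.60%, and sell the proceeds forward at 0.07768.
The gap between the two covered legs is EUR 74,752.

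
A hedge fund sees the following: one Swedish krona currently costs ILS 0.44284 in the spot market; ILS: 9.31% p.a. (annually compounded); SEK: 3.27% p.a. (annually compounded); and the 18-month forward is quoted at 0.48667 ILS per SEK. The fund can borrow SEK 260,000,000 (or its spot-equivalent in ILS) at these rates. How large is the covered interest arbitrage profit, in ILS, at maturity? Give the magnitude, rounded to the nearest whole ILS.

ILS 1,205,063

T = 18/12 years.
Invest the SEK and cover forward: 260,000,000 × 1.04944882476 × 0.48667 = ILS 132,791,167.48.
Convert at spot and invest in ILS: 260,000,000 × 0.44284 × 1.14285160213 = ILS 131,586,104.91.
The quoted forward overvalues SEK, so borrow ILS, buy SEK at spot, deposit the SEK at 3.27%, and sell the proceeds forward at 0.48667.
Arbitrage profit = |132,791,167.48 − 131,586,104.91| = ILS 1,205,063.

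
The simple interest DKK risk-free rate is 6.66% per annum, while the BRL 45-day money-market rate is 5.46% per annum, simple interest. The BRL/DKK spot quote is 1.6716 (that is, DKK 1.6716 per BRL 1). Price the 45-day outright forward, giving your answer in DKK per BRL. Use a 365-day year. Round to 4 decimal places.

1.6741

T = 45/365 years.
Growth of 1 DKK over T: 1 + 0.0666×45/365 = 1.008211.
BRL growth factor: 1 + 0.0546×45/365 = 1.0067315.
Forward (DKK per BRL) = 1.6716 × 1.008211 / 1.0067315 = 1.674057.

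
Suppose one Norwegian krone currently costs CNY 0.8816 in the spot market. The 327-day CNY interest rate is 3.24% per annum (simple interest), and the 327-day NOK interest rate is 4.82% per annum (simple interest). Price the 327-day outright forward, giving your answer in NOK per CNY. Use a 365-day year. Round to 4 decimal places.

T = 327/365 years.
CNY growth factor: 1 + 0.0324×327/365 = 1.0290268.
Growth of 1 NOK over T: 1 + 0.0482×327/365 = 1.0431819.
So F = 0.8816 × 1.0290268 / 1.0431819 = 0.8696374 (CNY/NOK).
Quoted the other way: 1/0.8696374 = 1.1499 NOK per CNY.

1.1499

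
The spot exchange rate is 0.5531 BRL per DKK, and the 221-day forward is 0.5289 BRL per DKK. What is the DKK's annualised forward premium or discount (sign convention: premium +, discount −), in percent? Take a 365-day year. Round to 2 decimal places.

T = 221/365 years.
DKK trades forward at -4.37534% vs spot over the period.
Per annum: -0.0437534 / (221/365) = -0.072262 = -7.23%.

-7.23%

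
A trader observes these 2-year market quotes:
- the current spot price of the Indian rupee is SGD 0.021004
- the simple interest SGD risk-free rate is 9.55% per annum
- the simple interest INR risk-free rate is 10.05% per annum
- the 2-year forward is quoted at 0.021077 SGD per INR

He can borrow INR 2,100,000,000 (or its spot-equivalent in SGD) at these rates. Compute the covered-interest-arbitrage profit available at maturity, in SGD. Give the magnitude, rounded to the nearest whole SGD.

SGD 625,197

T = 2 years.
Invest the INR and cover forward: 2,100,000,000 × 1.201000 × 0.021077 = SGD 53,158,301.70.
Convert at spot and invest in SGD: 2,100,000,000 × 0.021004 × 1.191000 = SGD 52,533,104.40.
The quoted forward overvalues INR, so borrow SGD, buy INR at spot, deposit the INR at 10.05%, and sell the proceeds forward at 0.021077.
Profit = 53,158,301.70 − 52,533,104.40 = SGD 625,197.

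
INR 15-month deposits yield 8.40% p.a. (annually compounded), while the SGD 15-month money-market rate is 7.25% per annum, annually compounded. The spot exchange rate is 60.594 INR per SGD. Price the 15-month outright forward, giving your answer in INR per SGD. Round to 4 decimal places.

T = 15/12 years.
INR accumulates by (1 + 0.0840)^(15/12) = 1.10608016.
SGD growth factor: (1 + 0.0725)^(15/12) = 1.09143186.
So F = 60.594 × 1.10608016 / 1.09143186 = 61.407243 (INR/SGD).

61.4072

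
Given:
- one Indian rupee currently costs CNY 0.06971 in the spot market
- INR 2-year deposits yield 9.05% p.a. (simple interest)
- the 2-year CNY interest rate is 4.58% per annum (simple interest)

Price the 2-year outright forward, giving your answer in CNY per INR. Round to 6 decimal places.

T = 2 years.
Growth of 1 CNY over T: 1 + 0.0458×2 = 1.091600.
Growth of 1 INR over T: 1 + 0.0905×2 = 1.181000.
So F = 0.06971 × 1.091600 / 1.181000 = 0.06443305 (CNY/INR).

0.064433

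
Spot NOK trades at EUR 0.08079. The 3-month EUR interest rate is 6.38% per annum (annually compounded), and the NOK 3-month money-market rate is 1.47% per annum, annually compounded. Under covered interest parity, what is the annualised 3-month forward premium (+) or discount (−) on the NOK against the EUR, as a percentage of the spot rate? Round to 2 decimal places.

T = 3/12 years.
CIP forward (EUR per NOK) = 0.08079 × 1.015582/1.0036549 = 0.08175008.
(F − S)/S ÷ T = (0.08175008 − 0.08079)/0.08079/(3/12) = 0.047535 → 4.75%.

+4.75%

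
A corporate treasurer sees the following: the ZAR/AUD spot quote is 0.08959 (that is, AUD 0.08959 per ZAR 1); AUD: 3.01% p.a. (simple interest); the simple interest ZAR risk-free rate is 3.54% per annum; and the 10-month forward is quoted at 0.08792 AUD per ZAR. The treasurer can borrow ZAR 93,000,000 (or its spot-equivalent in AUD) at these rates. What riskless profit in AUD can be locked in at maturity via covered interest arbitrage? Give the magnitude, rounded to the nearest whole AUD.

AUD 123,093

T = 10/12 years.
Invest the ZAR and cover forward: 93,000,000 × 1.029500 × 0.08792 = AUD 8,417,768.52.
Convert at spot and invest in AUD: 93,000,000 × 0.08959 × 1.025083333 = AUD 8,540,861.07.
The quoted forward undervalues ZAR, so borrow ZAR, convert to AUD at spot, deposit the AUD at 3.01%, and buy ZAR forward at 0.08792 to cover the loan.
The gap between the two covered legs is AUD 123,093.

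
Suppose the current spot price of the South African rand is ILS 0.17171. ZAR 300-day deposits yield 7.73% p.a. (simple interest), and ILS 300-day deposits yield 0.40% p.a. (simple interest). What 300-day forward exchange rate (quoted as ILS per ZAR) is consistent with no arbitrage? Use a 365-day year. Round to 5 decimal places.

0.16198

T = 300/365 years.
Growth of 1 ILS over T: 1 + 0.0040×300/365 = 1.0032877.
ZAR accumulates by 1 + 0.0773×300/365 = 1.0635342.
So F = 0.17171 × 1.0032877 / 1.0635342 = 0.1619831 (ILS/ZAR).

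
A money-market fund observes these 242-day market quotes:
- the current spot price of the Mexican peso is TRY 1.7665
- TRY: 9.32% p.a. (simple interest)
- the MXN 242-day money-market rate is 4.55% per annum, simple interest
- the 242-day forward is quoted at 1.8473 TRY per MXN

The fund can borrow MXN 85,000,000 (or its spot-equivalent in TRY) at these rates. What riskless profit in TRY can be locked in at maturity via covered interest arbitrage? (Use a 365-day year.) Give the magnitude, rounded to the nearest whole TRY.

TRY 2,326,502

T = 242/365 years.
Route A — deposit MXN, sell forward: 85,000,000 × 1.03016712329 × 1.8473 = TRY 161,757,356.78.
Route B — convert at spot, deposit TRY: 85,000,000 × 1.7665 × 1.06179287671 = TRY 159,430,854.92.
The quoted forward overvalues MXN, so borrow TRY, buy MXN at spot, deposit the MXN at 4.55%, and sell the proceeds forward at 1.8473.
The gap between the two covered legs is TRY 2,326,502.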